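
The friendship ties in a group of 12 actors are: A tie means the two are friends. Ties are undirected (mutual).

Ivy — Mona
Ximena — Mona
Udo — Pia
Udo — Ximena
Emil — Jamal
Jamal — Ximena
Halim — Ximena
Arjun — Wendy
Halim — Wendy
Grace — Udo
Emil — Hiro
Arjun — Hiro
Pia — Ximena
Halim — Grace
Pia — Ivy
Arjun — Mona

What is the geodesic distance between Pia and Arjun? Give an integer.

3

One shortest route is Pia – Ximena – Mona – Arjun, which uses 3 edges, and at distance 2 from Pia we only reach {Grace, Halim, Jamal, Mona}, which does not include Arjun. So d(Pia,Arjun) = 3.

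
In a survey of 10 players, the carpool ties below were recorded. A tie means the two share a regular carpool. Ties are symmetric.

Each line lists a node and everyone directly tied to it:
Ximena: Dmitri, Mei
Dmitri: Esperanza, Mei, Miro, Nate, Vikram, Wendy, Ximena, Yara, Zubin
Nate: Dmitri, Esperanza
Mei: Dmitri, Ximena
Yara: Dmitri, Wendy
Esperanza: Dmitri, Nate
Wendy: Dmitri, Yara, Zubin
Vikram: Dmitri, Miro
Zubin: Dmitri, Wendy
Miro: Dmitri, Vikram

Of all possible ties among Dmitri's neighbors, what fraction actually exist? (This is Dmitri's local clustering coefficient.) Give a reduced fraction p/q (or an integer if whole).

Dmitri's neighbors: Esperanza, Mei, Miro, Nate, Vikram, Wendy, Ximena, Yara, and Zubin (k = 9).
Possible neighbor pairs: C(9,2) = 36. Edges among them: Esperanza–Nate, Mei–Ximena, Miro–Vikram, Wendy–Yara, Wendy–Zubin → e = 5.
Clustering(Dmitri) = 5/36.

5/36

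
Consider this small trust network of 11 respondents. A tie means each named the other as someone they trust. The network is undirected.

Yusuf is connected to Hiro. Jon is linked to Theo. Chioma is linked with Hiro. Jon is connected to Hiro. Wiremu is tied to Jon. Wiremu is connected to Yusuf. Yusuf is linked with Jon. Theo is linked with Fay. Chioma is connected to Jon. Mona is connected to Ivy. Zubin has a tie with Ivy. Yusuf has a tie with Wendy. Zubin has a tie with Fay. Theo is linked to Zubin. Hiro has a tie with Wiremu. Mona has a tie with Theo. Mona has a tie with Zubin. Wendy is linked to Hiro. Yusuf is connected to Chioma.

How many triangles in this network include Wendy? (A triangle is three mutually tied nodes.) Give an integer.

1

Wendy's neighbors: Hiro and Yusuf.
Neighbor pairs that are themselves tied: Wendy–Hiro–Yusuf. Each forms one triangle with Wendy, for 1 in total.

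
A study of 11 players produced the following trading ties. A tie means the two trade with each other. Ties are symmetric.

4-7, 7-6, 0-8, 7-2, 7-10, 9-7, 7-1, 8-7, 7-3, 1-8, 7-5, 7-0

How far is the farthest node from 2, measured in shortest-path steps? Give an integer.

2

Distances from 2: 0:2, 1:2, 3:2, 4:2, 5:2, 6:2, 7:1, 8:2, 9:2, 10:2.
The largest is 2 (to 6, 0, 5, 8, 4, 1, 3, 9, and 10), so the eccentricity of 2 is 2.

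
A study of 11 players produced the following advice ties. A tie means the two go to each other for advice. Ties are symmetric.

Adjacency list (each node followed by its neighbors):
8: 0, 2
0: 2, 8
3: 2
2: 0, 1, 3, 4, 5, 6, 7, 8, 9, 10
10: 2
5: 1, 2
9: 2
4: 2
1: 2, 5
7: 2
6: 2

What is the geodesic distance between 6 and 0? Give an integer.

One shortest route is 6 – 2 – 0, which uses 2 edges, and 6 and 0 are not directly tied, so nothing shorter exists. So d(6,0) = 2.

2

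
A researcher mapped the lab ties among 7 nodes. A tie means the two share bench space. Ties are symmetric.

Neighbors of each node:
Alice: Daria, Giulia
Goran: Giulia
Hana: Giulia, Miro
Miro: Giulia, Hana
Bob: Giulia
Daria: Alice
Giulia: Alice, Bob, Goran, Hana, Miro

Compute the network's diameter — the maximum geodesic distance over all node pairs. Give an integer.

3

Eccentricity of each node (its greatest distance to any other): Alice:2, Bob:3, Daria:3, Giulia:2, Goran:3, Hana:3, Miro:3.
The maximum eccentricity is 3, realized for instance by the pair Daria–Miro via Daria – Alice – Giulia – Miro. So the diameter is 3.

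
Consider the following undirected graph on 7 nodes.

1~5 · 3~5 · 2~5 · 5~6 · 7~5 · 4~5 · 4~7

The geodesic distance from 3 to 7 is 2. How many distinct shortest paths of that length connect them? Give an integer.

The shortest distance is 2, and the only length-2 path is 3–5–7. So there is exactly 1 shortest path.

1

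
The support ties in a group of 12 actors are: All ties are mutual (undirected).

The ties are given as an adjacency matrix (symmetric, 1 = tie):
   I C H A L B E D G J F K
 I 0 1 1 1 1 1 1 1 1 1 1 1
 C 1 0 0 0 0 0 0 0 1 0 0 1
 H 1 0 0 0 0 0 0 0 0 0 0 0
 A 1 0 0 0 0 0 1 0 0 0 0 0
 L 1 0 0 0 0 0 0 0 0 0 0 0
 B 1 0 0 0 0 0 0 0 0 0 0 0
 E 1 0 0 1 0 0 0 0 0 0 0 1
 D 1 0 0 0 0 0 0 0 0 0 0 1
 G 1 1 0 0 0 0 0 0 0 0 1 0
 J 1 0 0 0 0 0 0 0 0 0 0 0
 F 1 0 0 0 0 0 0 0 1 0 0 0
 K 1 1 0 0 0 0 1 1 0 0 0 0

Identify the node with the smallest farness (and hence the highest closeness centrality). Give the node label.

I

Farness (sum of distances to all others) for each node — A:20, B:21, C:19, D:20, E:19, F:20, G:19, H:21, I:11, J:21, K:18, L:21.
The smallest farness is 11, for I, so I has the highest closeness.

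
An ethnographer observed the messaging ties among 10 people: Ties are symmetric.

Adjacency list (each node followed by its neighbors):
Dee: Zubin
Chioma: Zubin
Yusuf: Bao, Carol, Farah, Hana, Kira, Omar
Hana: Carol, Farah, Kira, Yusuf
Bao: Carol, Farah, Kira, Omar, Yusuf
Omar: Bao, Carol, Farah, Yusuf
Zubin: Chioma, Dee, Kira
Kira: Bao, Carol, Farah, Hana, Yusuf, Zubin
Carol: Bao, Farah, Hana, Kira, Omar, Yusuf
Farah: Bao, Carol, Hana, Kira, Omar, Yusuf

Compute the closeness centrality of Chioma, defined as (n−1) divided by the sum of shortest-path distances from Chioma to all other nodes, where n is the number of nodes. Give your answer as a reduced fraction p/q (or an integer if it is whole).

3/8

Distances from Chioma: Bao:3, Carol:3, Dee:2, Farah:3, Hana:3, Kira:2, Omar:4, Yusuf:3, Zubin:1. Sum = 24.
n = 10, so closeness = 9/24 = 3/8.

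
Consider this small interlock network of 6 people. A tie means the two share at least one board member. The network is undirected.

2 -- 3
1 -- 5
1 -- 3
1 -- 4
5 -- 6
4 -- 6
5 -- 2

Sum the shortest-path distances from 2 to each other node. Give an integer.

Distances from 2: 1:2, 3:1, 4:3, 5:1, 6:2.
Sum = 2 + 1 + 3 + 1 + 2 = 9.

9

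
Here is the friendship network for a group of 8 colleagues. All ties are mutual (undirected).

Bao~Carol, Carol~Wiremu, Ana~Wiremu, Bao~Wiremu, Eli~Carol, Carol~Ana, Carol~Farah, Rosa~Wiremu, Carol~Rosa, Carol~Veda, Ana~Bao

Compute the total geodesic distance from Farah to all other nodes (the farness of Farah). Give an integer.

Distances from Farah: Ana:2, Bao:2, Carol:1, Eli:2, Rosa:2, Veda:2, Wiremu:2.
Sum = 2 + 2 + 1 + 2 + 2 + 2 + 2 = 13.

13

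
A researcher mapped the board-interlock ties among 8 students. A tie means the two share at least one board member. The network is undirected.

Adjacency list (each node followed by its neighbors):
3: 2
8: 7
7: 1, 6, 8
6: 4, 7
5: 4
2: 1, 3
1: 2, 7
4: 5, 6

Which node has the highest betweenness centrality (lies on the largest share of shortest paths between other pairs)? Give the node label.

7

Unnormalized betweenness of each node: 1:10, 2:6, 3:0, 4:6, 5:0, 6:10, 7:15, 8:0.
7 has the largest value, 15, making it the main broker — the node through which the most shortest paths run.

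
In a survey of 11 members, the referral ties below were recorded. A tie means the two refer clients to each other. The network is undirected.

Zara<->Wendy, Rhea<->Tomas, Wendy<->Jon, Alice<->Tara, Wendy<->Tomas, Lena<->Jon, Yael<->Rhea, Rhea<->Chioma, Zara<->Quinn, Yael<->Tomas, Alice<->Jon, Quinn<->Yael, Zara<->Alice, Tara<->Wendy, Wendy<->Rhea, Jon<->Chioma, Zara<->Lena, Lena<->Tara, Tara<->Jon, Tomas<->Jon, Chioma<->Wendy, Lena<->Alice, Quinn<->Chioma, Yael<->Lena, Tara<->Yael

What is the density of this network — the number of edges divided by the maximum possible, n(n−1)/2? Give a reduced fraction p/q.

There are 25 edges and 11 nodes, so the maximum possible is C(11,2) = 55.
Density = 25/55 = 5/11.

5/11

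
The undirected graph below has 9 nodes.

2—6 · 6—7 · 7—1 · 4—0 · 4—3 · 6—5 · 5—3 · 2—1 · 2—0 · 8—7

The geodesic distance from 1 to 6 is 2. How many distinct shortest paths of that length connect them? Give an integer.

The shortest distance is 2. The length-2 paths are: 1–2–6; 1–7–6.
That gives 2 distinct shortest paths.

2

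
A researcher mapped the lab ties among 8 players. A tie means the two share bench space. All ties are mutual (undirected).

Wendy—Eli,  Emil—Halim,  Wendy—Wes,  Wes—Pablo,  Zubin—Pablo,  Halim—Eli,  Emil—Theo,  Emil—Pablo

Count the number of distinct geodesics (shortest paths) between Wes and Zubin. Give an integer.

1

The shortest distance is 2, and the only length-2 path is Wes–Pablo–Zubin. So there is exactly 1 shortest path.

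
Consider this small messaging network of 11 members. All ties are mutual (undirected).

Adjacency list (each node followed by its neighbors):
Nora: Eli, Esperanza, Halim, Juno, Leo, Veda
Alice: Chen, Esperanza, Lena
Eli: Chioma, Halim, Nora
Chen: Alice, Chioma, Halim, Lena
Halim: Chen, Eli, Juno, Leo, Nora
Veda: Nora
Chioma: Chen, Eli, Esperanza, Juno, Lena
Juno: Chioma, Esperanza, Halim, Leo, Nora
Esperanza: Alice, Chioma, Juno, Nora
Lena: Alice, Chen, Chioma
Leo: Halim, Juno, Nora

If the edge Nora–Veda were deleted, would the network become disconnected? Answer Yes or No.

Yes

Without the Nora–Veda edge there is no alternate route between Nora and Veda, so the network disconnects. It is a bridge.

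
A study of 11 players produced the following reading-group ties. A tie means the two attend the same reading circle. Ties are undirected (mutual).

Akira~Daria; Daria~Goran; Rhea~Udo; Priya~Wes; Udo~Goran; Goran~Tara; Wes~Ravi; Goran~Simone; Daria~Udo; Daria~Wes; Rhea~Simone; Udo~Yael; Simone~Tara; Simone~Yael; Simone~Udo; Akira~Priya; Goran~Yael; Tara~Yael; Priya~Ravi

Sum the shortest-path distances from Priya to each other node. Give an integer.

Distances from Priya: Akira:1, Daria:2, Goran:3, Ravi:1, Rhea:4, Simone:4, Tara:4, Udo:3, Wes:1, Yael:4.
Sum = 1 + 2 + 3 + 1 + 4 + 4 + 4 + 3 + 1 + 4 = 27.

27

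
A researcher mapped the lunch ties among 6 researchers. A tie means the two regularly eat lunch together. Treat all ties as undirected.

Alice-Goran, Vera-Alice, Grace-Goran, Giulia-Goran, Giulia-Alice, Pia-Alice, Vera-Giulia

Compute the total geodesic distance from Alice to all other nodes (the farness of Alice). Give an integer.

Distances from Alice: Giulia:1, Goran:1, Grace:2, Pia:1, Vera:1.
Sum = 1 + 1 + 2 + 1 + 1 = 6.

6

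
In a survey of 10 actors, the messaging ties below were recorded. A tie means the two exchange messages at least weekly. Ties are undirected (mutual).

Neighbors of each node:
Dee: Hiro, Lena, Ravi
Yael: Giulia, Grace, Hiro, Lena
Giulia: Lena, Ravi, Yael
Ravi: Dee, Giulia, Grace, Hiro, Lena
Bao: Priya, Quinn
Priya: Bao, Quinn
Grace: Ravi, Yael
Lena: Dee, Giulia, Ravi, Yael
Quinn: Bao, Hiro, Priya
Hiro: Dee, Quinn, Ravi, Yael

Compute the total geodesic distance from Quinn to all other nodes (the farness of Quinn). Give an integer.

Distances from Quinn: Bao:1, Dee:2, Giulia:3, Grace:3, Hiro:1, Lena:3, Priya:1, Ravi:2, Yael:2.
Sum = 1 + 2 + 3 + 3 + 1 + 3 + 1 + 2 + 2 = 18.

18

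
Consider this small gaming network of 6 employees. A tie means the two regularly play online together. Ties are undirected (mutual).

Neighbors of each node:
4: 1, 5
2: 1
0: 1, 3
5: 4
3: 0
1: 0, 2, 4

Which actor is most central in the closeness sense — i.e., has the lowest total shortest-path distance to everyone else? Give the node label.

1

Farness (sum of distances to all others) for each node — 0:9, 1:7, 2:11, 3:13, 4:9, 5:13.
The smallest farness is 7, for 1, so 1 has the highest closeness.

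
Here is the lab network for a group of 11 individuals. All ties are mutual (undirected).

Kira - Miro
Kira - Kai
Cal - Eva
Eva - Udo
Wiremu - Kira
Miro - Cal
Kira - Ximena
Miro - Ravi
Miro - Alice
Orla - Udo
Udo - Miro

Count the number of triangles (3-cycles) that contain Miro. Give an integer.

0

Miro's neighbors are Alice, Cal, Kira, Ravi, and Udo, but none of them are tied to each other, so no triangle contains Miro.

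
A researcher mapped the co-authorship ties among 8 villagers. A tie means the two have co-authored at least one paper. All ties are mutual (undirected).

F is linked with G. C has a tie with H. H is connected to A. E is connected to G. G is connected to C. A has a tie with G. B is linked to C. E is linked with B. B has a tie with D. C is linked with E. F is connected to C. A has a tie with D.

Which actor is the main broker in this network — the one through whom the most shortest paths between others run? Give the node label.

C

Unnormalized betweenness of each node: A:3, B:5/2, C:6, D:1, E:1/2, F:0, G:7/2, H:1/2.
C has the largest value, 6, making it the main broker — the node through which the most shortest paths run.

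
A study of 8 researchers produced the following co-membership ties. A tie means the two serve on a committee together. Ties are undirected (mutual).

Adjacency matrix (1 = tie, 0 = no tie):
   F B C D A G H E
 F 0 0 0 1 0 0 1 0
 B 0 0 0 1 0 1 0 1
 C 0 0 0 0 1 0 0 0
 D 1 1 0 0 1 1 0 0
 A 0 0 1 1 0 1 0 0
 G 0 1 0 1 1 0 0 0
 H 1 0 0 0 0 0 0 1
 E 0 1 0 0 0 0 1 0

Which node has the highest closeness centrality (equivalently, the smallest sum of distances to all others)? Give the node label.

D

Farness (sum of distances to all others) for each node — A:13, B:12, C:19, D:10, E:15, F:13, G:12, H:16.
The smallest farness is 10, for D, so D has the highest closeness.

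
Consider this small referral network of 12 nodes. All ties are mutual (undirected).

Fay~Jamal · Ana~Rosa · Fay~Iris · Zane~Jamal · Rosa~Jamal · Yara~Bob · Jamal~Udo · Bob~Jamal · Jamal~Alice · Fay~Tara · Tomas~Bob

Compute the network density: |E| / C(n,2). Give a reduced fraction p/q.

1/6

There are 11 edges and 12 nodes, so the maximum possible is C(12,2) = 66.
Density = 11/66 = 1/6.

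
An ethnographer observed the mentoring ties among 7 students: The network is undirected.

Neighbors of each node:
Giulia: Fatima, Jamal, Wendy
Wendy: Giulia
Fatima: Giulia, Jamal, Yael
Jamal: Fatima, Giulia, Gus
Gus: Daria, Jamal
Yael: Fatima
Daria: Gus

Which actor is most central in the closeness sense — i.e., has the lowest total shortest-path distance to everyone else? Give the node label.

Farness (sum of distances to all others) for each node — Daria:17, Fatima:10, Giulia:10, Gus:12, Jamal:9, Wendy:15, Yael:15.
The smallest farness is 9, for Jamal, so Jamal has the highest closeness.

Jamal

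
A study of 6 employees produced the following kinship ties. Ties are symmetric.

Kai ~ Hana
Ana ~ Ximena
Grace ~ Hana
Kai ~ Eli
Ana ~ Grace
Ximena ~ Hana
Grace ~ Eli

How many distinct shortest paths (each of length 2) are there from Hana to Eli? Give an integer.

The shortest distance is 2. The length-2 paths are: Hana–Kai–Eli; Hana–Grace–Eli.
That gives 2 distinct shortest paths.

2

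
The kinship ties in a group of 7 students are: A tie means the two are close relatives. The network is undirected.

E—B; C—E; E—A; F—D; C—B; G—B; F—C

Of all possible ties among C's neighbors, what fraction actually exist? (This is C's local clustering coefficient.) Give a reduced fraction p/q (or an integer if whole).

C's neighbors: B, E, and F (k = 3).
Possible neighbor pairs: C(3,2) = 3. Edges among them: B–E → e = 1.
Clustering(C) = 1/3.

1/3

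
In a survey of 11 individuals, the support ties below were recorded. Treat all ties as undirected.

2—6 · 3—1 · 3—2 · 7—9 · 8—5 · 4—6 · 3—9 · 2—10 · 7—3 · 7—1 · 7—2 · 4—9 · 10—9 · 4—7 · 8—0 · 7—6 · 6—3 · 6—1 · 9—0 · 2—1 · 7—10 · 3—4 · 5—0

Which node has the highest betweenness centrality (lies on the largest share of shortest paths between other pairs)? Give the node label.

Unnormalized betweenness of each node: 0:16, 1:0, 2:4/3, 3:16/3, 4:4/3, 5:0, 6:2/3, 7:43/6, 8:0, 9:131/6, 10:4/3.
9 has the largest value, 131/6, making it the main broker — the node through which the most shortest paths run.

9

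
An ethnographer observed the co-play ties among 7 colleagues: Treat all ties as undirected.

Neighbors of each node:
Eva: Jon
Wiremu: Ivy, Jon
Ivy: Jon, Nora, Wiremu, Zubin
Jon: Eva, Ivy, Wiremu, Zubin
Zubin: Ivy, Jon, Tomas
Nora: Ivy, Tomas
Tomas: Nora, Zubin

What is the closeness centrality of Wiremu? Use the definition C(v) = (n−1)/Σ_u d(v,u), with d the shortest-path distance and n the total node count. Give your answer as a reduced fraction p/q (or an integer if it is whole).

6/11

Distances from Wiremu: Eva:2, Ivy:1, Jon:1, Nora:2, Tomas:3, Zubin:2. Sum = 11.
n = 7, so closeness = 6/11.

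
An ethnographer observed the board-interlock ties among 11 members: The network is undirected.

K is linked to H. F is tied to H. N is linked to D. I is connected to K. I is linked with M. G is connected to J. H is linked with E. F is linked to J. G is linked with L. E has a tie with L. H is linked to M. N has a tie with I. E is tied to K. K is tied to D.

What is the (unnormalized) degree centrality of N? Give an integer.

2

N is directly tied to D and I. That is 2 neighbors, so the degree of N is 2.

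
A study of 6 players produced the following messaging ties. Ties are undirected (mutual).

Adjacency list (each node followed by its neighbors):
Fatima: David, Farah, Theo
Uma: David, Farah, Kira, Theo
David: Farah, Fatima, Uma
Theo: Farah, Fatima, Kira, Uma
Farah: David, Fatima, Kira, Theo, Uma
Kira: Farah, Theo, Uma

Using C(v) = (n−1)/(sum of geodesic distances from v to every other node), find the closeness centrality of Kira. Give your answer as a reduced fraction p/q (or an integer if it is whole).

5/7

Distances from Kira: David:2, Farah:1, Fatima:2, Theo:1, Uma:1. Sum = 7.
n = 6, so closeness = 5/7.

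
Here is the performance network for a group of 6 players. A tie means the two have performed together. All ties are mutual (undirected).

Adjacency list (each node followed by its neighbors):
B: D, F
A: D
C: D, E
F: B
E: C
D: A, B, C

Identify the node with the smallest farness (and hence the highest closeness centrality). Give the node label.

Farness (sum of distances to all others) for each node — A:11, B:9, C:9, D:7, E:13, F:13.
The smallest farness is 7, for D, so D has the highest closeness.

D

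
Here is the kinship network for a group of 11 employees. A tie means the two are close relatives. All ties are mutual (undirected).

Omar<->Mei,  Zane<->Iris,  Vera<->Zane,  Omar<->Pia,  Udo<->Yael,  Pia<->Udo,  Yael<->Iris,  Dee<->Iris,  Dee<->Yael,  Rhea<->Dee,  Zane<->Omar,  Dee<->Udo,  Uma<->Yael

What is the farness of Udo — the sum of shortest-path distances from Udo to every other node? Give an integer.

21

Distances from Udo: Dee:1, Iris:2, Mei:3, Omar:2, Pia:1, Rhea:2, Uma:2, Vera:4, Yael:1, Zane:3.
Sum = 1 + 2 + 3 + 2 + 1 + 2 + 2 + 4 + 1 + 3 = 21.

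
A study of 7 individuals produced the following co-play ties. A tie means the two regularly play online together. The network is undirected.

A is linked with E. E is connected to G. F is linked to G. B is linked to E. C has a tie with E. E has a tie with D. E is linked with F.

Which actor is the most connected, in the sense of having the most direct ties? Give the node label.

E

Degrees — A:1, B:1, C:1, D:1, E:6, F:2, G:2.
The maximum is 6, attained only by E.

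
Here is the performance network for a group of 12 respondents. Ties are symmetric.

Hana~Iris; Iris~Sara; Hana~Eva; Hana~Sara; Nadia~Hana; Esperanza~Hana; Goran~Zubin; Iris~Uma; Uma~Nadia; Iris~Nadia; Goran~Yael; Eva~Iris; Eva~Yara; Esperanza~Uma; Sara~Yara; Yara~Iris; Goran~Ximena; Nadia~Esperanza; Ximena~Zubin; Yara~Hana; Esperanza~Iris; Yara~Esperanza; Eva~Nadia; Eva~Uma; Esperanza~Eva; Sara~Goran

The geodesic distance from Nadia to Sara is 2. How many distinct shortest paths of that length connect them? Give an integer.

The shortest distance is 2. The length-2 paths are: Nadia–Hana–Sara; Nadia–Iris–Sara.
That gives 2 distinct shortest paths.

2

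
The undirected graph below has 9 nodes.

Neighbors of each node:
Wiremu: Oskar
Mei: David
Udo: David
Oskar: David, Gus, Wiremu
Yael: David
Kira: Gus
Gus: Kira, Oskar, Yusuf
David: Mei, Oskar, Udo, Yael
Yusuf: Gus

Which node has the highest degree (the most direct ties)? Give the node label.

Degrees — David:4, Gus:3, Kira:1, Mei:1, Oskar:3, Udo:1, Wiremu:1, Yael:1, Yusuf:1.
The maximum is 4, attained only by David.

David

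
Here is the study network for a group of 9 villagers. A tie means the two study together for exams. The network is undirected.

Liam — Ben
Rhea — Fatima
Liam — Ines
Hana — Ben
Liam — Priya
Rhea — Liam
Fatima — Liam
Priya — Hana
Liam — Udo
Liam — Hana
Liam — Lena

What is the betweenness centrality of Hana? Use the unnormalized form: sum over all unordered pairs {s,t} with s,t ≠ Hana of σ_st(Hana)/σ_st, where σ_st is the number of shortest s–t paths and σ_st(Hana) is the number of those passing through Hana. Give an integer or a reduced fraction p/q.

Pairs whose geodesics pass through Hana — Ben–Priya: 1/2.
All other pairs contribute 0.
Summing the contributions gives betweenness(Hana) = 1/2.

1/2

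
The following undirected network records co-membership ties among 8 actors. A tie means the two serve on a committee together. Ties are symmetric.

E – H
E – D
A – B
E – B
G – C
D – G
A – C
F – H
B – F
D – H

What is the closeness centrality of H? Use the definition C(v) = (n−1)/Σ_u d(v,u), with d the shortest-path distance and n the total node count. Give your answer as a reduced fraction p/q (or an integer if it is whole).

Distances from H: A:3, B:2, C:3, D:1, E:1, F:1, G:2. Sum = 13.
n = 8, so closeness = 7/13.

7/13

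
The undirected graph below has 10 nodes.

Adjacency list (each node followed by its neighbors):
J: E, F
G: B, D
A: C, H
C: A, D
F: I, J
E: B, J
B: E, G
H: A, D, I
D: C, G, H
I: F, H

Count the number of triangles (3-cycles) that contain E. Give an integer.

E's neighbors are B and J, but none of them are tied to each other, so no triangle contains E.

0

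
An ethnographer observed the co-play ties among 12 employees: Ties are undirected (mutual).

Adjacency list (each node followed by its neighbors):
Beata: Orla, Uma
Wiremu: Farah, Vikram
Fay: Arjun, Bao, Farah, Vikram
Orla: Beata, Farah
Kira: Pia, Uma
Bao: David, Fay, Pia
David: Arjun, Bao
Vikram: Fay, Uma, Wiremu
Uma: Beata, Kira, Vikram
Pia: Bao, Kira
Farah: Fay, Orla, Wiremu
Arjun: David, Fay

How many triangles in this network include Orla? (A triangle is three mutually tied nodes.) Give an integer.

0

Orla's neighbors are Beata and Farah, but none of them are tied to each other, so no triangle contains Orla.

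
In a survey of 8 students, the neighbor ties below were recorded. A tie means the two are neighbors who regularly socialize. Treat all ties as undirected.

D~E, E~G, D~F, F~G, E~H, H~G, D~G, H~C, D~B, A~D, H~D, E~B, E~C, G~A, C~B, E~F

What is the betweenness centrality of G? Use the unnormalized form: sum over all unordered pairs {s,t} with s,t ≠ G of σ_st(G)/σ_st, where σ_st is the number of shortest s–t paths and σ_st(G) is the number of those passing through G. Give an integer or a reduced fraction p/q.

67/30

Pairs whose geodesics pass through G — E–A: 1/2; C–A: 2/5; A–H: 1/2; A–F: 1/2; H–F: 1/3.
All other pairs contribute 0.
Summing the contributions gives betweenness(G) = 67/30.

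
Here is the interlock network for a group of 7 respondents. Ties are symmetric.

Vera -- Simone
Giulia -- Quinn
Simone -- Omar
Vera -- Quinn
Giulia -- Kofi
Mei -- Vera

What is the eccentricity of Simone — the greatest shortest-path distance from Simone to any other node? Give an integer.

4

Distances from Simone: Giulia:3, Kofi:4, Mei:2, Omar:1, Quinn:2, Vera:1.
The largest is 4 (to Kofi), so the eccentricity of Simone is 4.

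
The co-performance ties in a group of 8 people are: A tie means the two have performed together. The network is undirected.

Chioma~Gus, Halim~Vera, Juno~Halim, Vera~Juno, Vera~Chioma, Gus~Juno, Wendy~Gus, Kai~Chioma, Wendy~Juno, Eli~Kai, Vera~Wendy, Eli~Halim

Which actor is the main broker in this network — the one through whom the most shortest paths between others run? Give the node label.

Chioma

Unnormalized betweenness of each node: Chioma:9/2, Eli:4/3, Gus:11/6, Halim:23/6, Juno:17/6, Kai:3/2, Vera:23/6, Wendy:1/3.
Chioma has the largest value, 9/2, making it the main broker — the node through which the most shortest paths run.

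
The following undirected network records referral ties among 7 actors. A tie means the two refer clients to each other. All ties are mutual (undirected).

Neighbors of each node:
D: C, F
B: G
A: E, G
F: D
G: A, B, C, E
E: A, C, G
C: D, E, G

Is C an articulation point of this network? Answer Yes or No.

Yes

Removing C leaves {D and F} with no path to {A, B, E, and G}, so the network splits into 2 components. C is a cut vertex.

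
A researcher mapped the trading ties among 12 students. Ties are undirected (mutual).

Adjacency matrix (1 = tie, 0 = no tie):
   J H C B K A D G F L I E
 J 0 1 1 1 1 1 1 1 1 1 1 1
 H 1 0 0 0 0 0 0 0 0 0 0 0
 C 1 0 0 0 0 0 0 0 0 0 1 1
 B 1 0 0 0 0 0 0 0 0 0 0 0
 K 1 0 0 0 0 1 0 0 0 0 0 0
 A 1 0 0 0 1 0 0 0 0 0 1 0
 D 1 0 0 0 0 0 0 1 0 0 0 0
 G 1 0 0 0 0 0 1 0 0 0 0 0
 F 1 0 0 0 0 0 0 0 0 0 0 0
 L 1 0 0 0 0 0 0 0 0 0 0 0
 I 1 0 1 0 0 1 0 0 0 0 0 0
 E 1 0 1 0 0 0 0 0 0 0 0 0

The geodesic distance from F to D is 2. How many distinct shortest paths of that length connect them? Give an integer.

1

The shortest distance is 2, and the only length-2 path is F–J–D. So there is exactly 1 shortest path.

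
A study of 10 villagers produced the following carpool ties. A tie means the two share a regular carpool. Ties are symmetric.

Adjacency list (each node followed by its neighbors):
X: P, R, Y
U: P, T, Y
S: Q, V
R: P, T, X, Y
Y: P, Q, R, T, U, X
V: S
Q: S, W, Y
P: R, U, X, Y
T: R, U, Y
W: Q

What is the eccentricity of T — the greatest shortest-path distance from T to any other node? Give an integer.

4

Distances from T: P:2, Q:2, R:1, S:3, U:1, V:4, W:3, X:2, Y:1.
The largest is 4 (to V), so the eccentricity of T is 4.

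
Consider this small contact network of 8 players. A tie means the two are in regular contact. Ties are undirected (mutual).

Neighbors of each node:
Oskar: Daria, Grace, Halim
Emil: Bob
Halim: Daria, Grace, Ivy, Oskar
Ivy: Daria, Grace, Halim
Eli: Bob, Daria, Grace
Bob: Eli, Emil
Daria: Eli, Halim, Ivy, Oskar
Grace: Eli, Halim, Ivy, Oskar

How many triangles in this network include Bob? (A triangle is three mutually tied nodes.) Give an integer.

Bob's neighbors are Eli and Emil, but none of them are tied to each other, so no triangle contains Bob.

0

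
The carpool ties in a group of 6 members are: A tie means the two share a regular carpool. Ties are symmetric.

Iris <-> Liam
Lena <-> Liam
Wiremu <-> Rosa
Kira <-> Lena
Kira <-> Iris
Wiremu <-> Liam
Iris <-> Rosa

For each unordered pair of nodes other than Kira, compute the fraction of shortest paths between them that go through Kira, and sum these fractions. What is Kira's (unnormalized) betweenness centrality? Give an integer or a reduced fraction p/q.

5/6

Pairs whose geodesics pass through Kira — Lena–Iris: 1/2; Lena–Rosa: 1/3.
All other pairs contribute 0.
Summing the contributions gives betweenness(Kira) = 5/6.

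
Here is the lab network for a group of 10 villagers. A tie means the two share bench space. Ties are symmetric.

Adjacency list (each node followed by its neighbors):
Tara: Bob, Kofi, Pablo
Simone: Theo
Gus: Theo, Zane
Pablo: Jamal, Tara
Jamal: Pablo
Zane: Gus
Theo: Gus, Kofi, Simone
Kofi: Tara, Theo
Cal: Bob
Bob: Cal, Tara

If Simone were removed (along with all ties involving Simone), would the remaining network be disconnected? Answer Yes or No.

No

Even without Simone, every remaining node can still reach every other (the residual graph is connected), so Simone is not a cut vertex.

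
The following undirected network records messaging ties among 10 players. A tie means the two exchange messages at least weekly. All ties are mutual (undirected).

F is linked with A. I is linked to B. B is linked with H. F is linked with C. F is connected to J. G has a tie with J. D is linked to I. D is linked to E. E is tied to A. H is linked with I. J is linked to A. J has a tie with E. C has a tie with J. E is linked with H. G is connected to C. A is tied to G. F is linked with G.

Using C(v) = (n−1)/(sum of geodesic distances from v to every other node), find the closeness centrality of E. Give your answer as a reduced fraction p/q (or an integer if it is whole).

Distances from E: A:1, B:2, C:2, D:1, F:2, G:2, H:1, I:2, J:1. Sum = 14.
n = 10, so closeness = 9/14.

9/14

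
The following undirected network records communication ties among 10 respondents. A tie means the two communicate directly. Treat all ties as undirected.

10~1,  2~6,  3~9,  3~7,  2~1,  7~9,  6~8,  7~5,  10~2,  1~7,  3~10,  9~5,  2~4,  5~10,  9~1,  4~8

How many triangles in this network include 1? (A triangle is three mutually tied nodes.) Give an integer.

2

1's neighbors: 2, 7, 9, and 10.
Neighbor pairs that are themselves tied: 1–2–10; 1–7–9. Each forms one triangle with 1, for 2 in total.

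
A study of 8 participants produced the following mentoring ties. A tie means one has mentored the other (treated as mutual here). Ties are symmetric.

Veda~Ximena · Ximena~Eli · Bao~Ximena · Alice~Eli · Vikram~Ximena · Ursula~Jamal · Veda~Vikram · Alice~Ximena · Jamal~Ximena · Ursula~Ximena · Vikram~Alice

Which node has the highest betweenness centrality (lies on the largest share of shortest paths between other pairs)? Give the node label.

Ximena

Unnormalized betweenness of each node: Alice:1/2, Bao:0, Eli:0, Jamal:0, Ursula:0, Veda:0, Vikram:1/2, Ximena:16.
Ximena has the largest value, 16, making it the main broker — the node through which the most shortest paths run.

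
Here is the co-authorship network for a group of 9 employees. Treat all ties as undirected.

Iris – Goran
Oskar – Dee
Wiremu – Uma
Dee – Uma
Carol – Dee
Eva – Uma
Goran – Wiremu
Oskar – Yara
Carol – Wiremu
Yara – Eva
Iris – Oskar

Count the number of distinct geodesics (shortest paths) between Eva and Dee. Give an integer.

1

The shortest distance is 2, and the only length-2 path is Eva–Uma–Dee. So there is exactly 1 shortest path.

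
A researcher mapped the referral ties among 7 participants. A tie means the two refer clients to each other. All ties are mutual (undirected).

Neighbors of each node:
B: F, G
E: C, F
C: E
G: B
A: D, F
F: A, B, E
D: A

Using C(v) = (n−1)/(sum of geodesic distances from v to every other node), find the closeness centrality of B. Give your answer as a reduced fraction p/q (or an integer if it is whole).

1/2

Distances from B: A:2, C:3, D:3, E:2, F:1, G:1. Sum = 12.
n = 7, so closeness = 6/12 = 1/2.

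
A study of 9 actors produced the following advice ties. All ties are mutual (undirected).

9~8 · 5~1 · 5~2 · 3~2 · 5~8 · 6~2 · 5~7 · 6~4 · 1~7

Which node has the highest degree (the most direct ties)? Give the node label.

5

Degrees — 1:2, 2:3, 3:1, 4:1, 5:4, 6:2, 7:2, 8:2, 9:1.
The maximum is 4, attained only by 5.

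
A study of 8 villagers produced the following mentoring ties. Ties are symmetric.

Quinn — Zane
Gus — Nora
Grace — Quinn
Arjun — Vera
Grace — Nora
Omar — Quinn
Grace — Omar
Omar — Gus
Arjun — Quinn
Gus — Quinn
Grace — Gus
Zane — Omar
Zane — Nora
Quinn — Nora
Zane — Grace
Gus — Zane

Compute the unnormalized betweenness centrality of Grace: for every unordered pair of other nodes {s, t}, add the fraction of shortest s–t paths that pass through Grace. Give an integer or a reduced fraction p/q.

1/4

Pairs whose geodesics pass through Grace — Omar–Nora: 1/4.
All other pairs contribute 0.
Summing the contributions gives betweenness(Grace) = 1/4.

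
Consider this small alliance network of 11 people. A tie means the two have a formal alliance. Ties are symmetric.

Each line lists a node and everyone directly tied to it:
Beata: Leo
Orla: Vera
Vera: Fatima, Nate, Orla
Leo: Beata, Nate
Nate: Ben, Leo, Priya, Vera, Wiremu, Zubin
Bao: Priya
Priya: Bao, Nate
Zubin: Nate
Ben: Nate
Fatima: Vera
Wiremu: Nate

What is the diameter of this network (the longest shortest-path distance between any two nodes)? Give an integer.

4

Eccentricity of each node (its greatest distance to any other): Bao:4, Beata:4, Ben:3, Fatima:4, Leo:3, Nate:2, Orla:4, Priya:3, Vera:3, Wiremu:3, Zubin:3.
The maximum eccentricity is 4, realized for instance by the pair Fatima–Beata via Fatima – Vera – Nate – Leo – Beata. So the diameter is 4.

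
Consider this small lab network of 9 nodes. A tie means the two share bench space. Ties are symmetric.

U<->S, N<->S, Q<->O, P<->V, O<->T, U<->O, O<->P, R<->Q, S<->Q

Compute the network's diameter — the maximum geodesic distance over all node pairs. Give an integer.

5

Eccentricity of each node (its greatest distance to any other): N:5, O:3, P:4, Q:3, R:4, S:4, T:4, U:3, V:5.
The maximum eccentricity is 5, realized for instance by the pair V–N via V – P – O – Q – S – N. So the diameter is 5.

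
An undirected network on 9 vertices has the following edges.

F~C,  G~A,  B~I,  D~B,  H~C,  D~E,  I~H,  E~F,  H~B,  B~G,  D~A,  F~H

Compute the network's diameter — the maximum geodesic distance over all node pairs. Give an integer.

Eccentricity of each node (its greatest distance to any other): A:4, B:2, C:4, D:3, E:3, F:3, G:3, H:3, I:3.
The maximum eccentricity is 4, realized for instance by the pair C–A via C – H – B – G – A. So the diameter is 4.

4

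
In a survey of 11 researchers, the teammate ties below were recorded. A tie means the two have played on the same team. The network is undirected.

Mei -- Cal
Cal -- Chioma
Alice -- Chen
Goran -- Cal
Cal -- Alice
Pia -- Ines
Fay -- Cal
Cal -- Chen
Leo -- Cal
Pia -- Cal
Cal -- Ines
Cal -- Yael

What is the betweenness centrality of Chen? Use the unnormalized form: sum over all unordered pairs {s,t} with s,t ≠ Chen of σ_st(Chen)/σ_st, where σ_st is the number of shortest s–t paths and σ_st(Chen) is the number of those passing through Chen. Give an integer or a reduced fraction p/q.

No shortest path between any pair of other nodes passes through Chen.
Summing the contributions gives betweenness(Chen) = 0.

0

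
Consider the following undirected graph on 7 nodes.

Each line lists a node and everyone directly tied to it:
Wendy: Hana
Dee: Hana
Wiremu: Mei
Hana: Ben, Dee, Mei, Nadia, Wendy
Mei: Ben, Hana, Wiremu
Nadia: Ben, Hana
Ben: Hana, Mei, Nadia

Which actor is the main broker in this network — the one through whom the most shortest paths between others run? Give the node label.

Unnormalized betweenness of each node: Ben:1, Dee:0, Hana:10, Mei:5, Nadia:0, Wendy:0, Wiremu:0.
Hana has the largest value, 10, making it the main broker — the node through which the most shortest paths run.

Hana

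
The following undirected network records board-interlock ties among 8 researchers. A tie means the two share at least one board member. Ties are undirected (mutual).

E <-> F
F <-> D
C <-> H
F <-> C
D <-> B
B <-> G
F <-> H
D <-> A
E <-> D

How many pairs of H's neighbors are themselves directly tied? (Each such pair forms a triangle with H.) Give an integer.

H's neighbors: C and F.
Neighbor pairs that are themselves tied: H–C–F. Each forms one triangle with H, for 1 in total.

1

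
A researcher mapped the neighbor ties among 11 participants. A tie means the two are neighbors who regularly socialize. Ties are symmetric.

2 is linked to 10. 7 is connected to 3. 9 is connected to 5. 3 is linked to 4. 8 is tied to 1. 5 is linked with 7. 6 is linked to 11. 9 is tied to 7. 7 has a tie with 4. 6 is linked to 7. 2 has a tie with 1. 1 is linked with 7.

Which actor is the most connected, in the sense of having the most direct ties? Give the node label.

7

Degrees — 1:3, 2:2, 3:2, 4:2, 5:2, 6:2, 7:6, 8:1, 9:2, 10:1, 11:1.
The maximum is 6, attained only by 7.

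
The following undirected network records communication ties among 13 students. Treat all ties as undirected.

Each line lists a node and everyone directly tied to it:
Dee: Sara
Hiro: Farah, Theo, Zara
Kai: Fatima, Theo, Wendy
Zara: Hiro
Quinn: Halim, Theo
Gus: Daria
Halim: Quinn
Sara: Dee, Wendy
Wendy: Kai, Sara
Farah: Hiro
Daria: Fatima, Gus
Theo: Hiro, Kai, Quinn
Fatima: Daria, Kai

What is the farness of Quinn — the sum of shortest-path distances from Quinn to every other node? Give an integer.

Distances from Quinn: Daria:4, Dee:5, Farah:3, Fatima:3, Gus:5, Halim:1, Hiro:2, Kai:2, Sara:4, Theo:1, Wendy:3, Zara:3.
Sum = 4 + 5 + 3 + 3 + 5 + 1 + 2 + 2 + 4 + 1 + 3 + 3 = 36.

36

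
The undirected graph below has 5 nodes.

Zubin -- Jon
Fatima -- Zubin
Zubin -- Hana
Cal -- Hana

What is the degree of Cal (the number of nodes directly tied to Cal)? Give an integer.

Cal is directly tied to Hana. That is 1 neighbor, so the degree of Cal is 1.

1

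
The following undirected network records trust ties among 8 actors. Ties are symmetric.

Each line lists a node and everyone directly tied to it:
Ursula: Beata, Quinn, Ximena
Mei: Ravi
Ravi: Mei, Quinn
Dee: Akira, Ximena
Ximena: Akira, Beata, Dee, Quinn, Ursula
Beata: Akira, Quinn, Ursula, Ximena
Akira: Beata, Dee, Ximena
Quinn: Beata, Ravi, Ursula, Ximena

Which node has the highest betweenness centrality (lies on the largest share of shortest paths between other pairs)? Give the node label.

Quinn

Unnormalized betweenness of each node: Akira:1/2, Beata:2, Dee:0, Mei:0, Quinn:10, Ravi:6, Ursula:0, Ximena:13/2.
Quinn has the largest value, 10, making it the main broker — the node through which the most shortest paths run.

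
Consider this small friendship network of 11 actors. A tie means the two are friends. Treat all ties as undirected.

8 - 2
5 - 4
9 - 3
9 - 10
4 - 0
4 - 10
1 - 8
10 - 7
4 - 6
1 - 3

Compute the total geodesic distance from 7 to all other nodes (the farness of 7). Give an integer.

Distances from 7: 0:3, 1:4, 2:6, 3:3, 4:2, 5:3, 6:3, 8:5, 9:2, 10:1.
Sum = 3 + 4 + 6 + 3 + 2 + 3 + 3 + 5 + 2 + 1 = 32.

32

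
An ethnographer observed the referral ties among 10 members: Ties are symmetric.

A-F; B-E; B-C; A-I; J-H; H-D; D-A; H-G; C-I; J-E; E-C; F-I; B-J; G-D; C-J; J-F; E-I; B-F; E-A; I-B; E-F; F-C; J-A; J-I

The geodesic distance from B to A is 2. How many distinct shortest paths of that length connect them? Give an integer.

The shortest distance is 2. The length-2 paths are: B–I–A; B–E–A; B–F–A; B–J–A.
That gives 4 distinct shortest paths.

4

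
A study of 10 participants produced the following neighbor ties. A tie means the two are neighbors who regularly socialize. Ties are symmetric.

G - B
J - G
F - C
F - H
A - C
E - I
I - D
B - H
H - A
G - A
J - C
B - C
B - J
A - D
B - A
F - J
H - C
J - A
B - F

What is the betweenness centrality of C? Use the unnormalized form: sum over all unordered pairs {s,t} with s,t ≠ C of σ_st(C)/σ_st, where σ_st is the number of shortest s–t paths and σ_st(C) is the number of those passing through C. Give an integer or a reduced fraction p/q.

Pairs whose geodesics pass through C — A–F: 1/4; J–H: 1/4; F–E: 1/4; F–I: 1/4; F–D: 1/4.
All other pairs contribute 0.
Summing the contributions gives betweenness(C) = 5/4.

5/4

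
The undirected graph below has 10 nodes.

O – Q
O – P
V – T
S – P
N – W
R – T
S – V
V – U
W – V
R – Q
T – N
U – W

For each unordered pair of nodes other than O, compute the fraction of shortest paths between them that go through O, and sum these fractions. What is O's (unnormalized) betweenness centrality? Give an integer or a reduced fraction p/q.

3

Pairs whose geodesics pass through O — R–P: 1; Q–P: 1; Q–S: 1.
All other pairs contribute 0.
Summing the contributions gives betweenness(O) = 3.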